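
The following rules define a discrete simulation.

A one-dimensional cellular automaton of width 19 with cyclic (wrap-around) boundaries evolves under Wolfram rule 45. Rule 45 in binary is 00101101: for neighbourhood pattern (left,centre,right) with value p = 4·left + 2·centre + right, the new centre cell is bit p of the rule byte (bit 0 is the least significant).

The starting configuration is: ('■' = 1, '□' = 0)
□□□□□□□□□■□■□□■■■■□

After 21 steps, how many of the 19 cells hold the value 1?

gen 0: □□□□□□□□□■□■□□■■■■□
gen 1: ■■■■■■■■□■■■□□■□□□□
gen 2: ■□□□□□□□■■□□□□■□■■□
gen 3: ■□■■■■■□■□□■■□■■■□■
gen 4: □■■□□□□■■□□■□■■□□■■
gen 5: ■■□□■■□■□□□■■■□□□■□
gen 6: ■□□□■□■■□■□■□□□■□■■
gen 7: □□■□■■■□■■■■□■□■■■□
gen 8: ■□■■■□□■■□□□■■■■□□□
gen 9: ■■■□□□□■□□■□■□□□□■□
gen 10: ■□□□■■□■□□■■■□■■□■■
gen 11: □□■□■□■■□□■□□■■□■■□
gen 12: ■□■■■■■□□□■□□■□■■□□
gen 13: ■■■□□□□□■□■□□■■■□□□
gen 14: ■□□□■■■□■■■□□■□□□■□
gen 15: ■□■□■□□■■□□□□■□■□■■
gen 16: □■■■■□□■□□■■□■■■■■□
gen 17: □■□□□□□■□□■□■■□□□□□
gen 18: □■□■■■□■□□■■■□□■■■■
gen 19: ■■■■□□■■□□■□□□□■□□□
gen 20: ■□□□□□■□□□■□■■□■□■□
gen 21: ■□■■■□■□■□■■■□■■■■■

14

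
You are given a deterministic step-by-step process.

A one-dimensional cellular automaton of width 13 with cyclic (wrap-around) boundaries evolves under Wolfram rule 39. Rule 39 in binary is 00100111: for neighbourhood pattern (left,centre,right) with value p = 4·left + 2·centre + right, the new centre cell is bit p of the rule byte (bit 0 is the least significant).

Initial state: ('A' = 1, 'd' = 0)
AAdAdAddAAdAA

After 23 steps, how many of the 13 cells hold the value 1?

step 0: AAdAdAddAAdAA
step 1: ddAAAAdAddAdd
step 2: AAddddAAdAAdA
step 3: dddAAAddAddAd
step 4: AAAddddAAdAAd
step 5: ddddAAAddAddA
step 6: dAAAddddAAdAA
step 7: AddddAAAddAdd
step 8: AdAAAddddAAdA
step 9: dAddddAAAddAd
step 10: AAdAAAddddAAd
step 11: ddAddddAAAddA
step 12: dAAdAAAddddAA
step 13: AddAddddAAAdd
step 14: AdAAdAAAddddA
step 15: dAddAddddAAAd
step 16: AAdAAdAAAdddd
step 17: ddAddAddddAAA
step 18: dAAdAAdAAAddd
step 19: AddAddAddddAA
step 20: ddAAdAAdAAAdd
step 21: AAddAddAddddA
step 22: dddAAdAAdAAAd
step 23: AAAddAddAdddd

5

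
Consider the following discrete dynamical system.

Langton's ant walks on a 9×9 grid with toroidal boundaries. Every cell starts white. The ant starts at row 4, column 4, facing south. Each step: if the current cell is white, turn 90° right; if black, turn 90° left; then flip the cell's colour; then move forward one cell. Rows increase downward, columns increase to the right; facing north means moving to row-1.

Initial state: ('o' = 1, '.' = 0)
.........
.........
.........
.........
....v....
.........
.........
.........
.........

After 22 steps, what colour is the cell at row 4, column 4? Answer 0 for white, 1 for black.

0

gen 0: .........
.........
.........
.........
....v....
.........
.........
.........
.........
gen 1: .........
.........
.........
.........
...<o....
.........
.........
.........
.........
gen 2: .........
.........
.........
...^.....
...oo....
.........
.........
.........
.........
gen 3: .........
.........
.........
...o>....
...oo....
.........
.........
.........
.........
gen 4: .........
.........
.........
...oo....
...ov....
.........
.........
.........
.........
gen 5: .........
.........
.........
...oo....
...o.>...
.........
.........
.........
.........
gen 6: .........
.........
.........
...oo....
...o.o...
.....v...
.........
.........
.........
gen 7: .........
.........
.........
...oo....
...o.o...
....<o...
.........
.........
.........
gen 8: .........
.........
.........
...oo....
...o^o...
....oo...
.........
.........
.........
gen 9: .........
.........
.........
...oo....
...oo>...
....oo...
.........
.........
.........
gen 10: .........
.........
.........
...oo^...
...oo....
....oo...
.........
.........
.........
gen 11: .........
.........
.........
...ooo>..
...oo....
....oo...
.........
.........
.........
gen 12: .........
.........
.........
...oooo..
...oo.v..
....oo...
.........
.........
.........
gen 13: .........
.........
.........
...oooo..
...oo<o..
....oo...
.........
.........
.........
gen 14: .........
.........
.........
...oo^o..
...oooo..
....oo...
.........
.........
.........
gen 15: .........
.........
.........
...o<.o..
...oooo..
....oo...
.........
.........
.........
gen 16: .........
.........
.........
...o..o..
...ovoo..
....oo...
.........
.........
.........
gen 17: .........
.........
.........
...o..o..
...o.>o..
....oo...
.........
.........
.........
gen 18: .........
.........
.........
...o.^o..
...o..o..
....oo...
.........
.........
.........
gen 19: .........
.........
.........
...o.o>..
...o..o..
....oo...
.........
.........
.........
gen 20: .........
.........
......^..
...o.o...
...o..o..
....oo...
.........
.........
.........
gen 21: .........
.........
......o>.
...o.o...
...o..o..
....oo...
.........
.........
.........
gen 22: .........
.........
......oo.
...o.o.v.
...o..o..
....oo...
.........
.........
.........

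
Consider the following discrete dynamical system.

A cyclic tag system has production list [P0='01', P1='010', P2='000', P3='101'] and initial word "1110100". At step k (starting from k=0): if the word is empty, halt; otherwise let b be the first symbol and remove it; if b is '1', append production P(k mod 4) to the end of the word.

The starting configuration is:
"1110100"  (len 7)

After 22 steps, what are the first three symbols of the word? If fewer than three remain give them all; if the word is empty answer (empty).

step 0: "1110100"  (len 7)
step 1: "11010001"  (len 8)
step 2: "1010001010"  (len 10)
step 3: "010001010000"  (len 12)
step 4: "10001010000"  (len 11)
step 5: "000101000001"  (len 12)
step 6: "00101000001"  (len 11)
step 7: "0101000001"  (len 10)
step 8: "101000001"  (len 9)
step 9: "0100000101"  (len 10)
step 10: "100000101"  (len 9)
step 11: "00000101000"  (len 11)
step 12: "0000101000"  (len 10)
step 13: "000101000"  (len 9)
step 14: "00101000"  (len 8)
step 15: "0101000"  (len 7)
step 16: "101000"  (len 6)
step 17: "0100001"  (len 7)
step 18: "100001"  (len 6)
step 19: "00001000"  (len 8)
step 20: "0001000"  (len 7)
step 21: "001000"  (len 6)
step 22: "01000"  (len 5)

010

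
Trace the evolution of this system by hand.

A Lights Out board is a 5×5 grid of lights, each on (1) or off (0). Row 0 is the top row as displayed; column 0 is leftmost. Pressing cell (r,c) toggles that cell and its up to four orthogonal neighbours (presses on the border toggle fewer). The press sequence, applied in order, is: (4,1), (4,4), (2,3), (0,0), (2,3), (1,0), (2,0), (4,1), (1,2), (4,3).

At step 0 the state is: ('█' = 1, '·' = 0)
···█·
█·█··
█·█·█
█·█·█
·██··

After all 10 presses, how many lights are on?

10

t=0: ···█·
█·█··
█·█·█
█·█·█
·██··
t=1: ···█·
█·█··
█·█·█
███·█
█····
t=2: ···█·
█·█··
█·█·█
███··
█··██
t=3: ···█·
█·██·
█··█·
████·
█··██
t=4: ██·█·
··██·
█··█·
████·
█··██
t=5: ██·█·
··█··
█·█·█
███··
█··██
t=6: ·█·█·
███··
··█·█
███··
█··██
t=7: ·█·█·
·██··
███·█
·██··
█··██
t=8: ·█·█·
·██··
███·█
··█··
·████
t=9: ·███·
···█·
██··█
··█··
·████
t=10: ·███·
···█·
██··█
··██·
·█···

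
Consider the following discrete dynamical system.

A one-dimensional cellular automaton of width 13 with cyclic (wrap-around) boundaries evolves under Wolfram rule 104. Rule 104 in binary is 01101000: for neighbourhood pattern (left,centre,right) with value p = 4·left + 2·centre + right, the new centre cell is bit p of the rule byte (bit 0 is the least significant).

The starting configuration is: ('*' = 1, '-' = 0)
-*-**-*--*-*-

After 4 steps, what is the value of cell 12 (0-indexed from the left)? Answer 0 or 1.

0

[0] -*-**-*--*-*-
[1] --****----*--
[2] --*--*-------
[3] -------------
[4] -------------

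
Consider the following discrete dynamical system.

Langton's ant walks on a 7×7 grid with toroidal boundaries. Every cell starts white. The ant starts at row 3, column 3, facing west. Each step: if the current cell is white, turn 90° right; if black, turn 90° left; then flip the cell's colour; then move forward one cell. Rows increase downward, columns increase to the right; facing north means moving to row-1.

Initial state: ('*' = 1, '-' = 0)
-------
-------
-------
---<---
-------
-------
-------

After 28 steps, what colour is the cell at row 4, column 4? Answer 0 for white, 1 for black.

1

k=0  -------
-------
-------
---<---
-------
-------
-------
k=1  -------
-------
---^---
---*---
-------
-------
-------
k=2  -------
-------
---*>--
---*---
-------
-------
-------
k=3  -------
-------
---**--
---*v--
-------
-------
-------
k=4  -------
-------
---**--
---<*--
-------
-------
-------
k=5  -------
-------
---**--
----*--
---v---
-------
-------
k=6  -------
-------
---**--
----*--
--<*---
-------
-------
k=7  -------
-------
---**--
--^-*--
--**---
-------
-------
k=8  -------
-------
---**--
--*>*--
--**---
-------
-------
k=9  -------
-------
---**--
--***--
--*v---
-------
-------
k=10  -------
-------
---**--
--***--
--*->--
-------
-------
k=11  -------
-------
---**--
--***--
--*-*--
----v--
-------
k=12  -------
-------
---**--
--***--
--*-*--
---<*--
-------
k=13  -------
-------
---**--
--***--
--*^*--
---**--
-------
k=14  -------
-------
---**--
--***--
--**>--
---**--
-------
k=15  -------
-------
---**--
--**^--
--**---
---**--
-------
k=16  -------
-------
---**--
--*<---
--**---
---**--
-------
k=17  -------
-------
---**--
--*----
--*v---
---**--
-------
k=18  -------
-------
---**--
--*----
--*->--
---**--
-------
k=19  -------
-------
---**--
--*----
--*-*--
---*v--
-------
k=20  -------
-------
---**--
--*----
--*-*--
---*->-
-------
k=21  -------
-------
---**--
--*----
--*-*--
---*-*-
-----v-
k=22  -------
-------
---**--
--*----
--*-*--
---*-*-
----<*-
k=23  -------
-------
---**--
--*----
--*-*--
---*^*-
----**-
k=24  -------
-------
---**--
--*----
--*-*--
---**>-
----**-
k=25  -------
-------
---**--
--*----
--*-*^-
---**--
----**-
k=26  -------
-------
---**--
--*----
--*-**>
---**--
----**-
k=27  -------
-------
---**--
--*----
--*-***
---**-v
----**-
k=28  -------
-------
---**--
--*----
--*-***
---**<*
----**-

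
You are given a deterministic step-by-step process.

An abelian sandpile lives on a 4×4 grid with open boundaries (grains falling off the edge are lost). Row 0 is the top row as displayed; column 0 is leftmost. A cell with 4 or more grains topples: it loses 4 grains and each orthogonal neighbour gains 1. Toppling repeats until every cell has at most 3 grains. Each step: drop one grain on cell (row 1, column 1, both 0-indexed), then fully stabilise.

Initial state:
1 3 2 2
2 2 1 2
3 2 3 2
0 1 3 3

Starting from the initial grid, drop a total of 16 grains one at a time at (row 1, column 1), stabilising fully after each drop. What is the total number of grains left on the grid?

0) 1 3 2 2
2 2 1 2
3 2 3 2
0 1 3 3
1) 1 3 2 2
2 3 1 2
3 2 3 2
0 1 3 3
2) 2 0 3 2
3 1 2 2
3 3 3 2
0 1 3 3
3) 2 0 3 2
3 2 2 2
3 3 3 2
0 1 3 3
4) 2 0 3 2
3 3 2 2
3 3 3 2
0 1 3 3
5) 3 2 1 0
1 3 2 1
1 2 3 1
1 3 1 1
6) 3 3 1 0
2 0 3 1
1 3 3 1
1 3 1 1
7) 3 3 1 0
2 1 3 1
1 3 3 1
1 3 1 1
8) 3 3 1 0
2 2 3 1
1 3 3 1
1 3 1 1
9) 3 3 1 0
2 3 3 1
1 3 3 1
1 3 1 1
10) 1 2 3 0
1 0 2 2
3 3 1 2
2 0 3 1
11) 1 2 3 0
1 1 2 2
3 3 1 2
2 0 3 1
12) 1 2 3 0
1 2 2 2
3 3 1 2
2 0 3 1
13) 1 2 3 0
1 3 2 2
3 3 1 2
2 0 3 1
14) 1 3 3 0
3 1 3 2
0 1 2 2
3 1 3 1
15) 1 3 3 0
3 2 3 2
0 1 2 2
3 1 3 1
16) 1 3 3 0
3 3 3 2
0 1 2 2
3 1 3 1

31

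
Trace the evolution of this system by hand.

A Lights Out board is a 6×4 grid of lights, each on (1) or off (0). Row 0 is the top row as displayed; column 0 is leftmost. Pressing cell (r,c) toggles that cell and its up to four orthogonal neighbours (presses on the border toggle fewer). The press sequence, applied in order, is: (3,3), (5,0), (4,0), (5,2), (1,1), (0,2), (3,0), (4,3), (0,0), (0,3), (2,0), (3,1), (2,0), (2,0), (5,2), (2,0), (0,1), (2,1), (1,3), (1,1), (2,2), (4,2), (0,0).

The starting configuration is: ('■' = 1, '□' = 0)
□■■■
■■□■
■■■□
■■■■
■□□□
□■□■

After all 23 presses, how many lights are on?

t=0: □■■■
■■□■
■■■□
■■■■
■□□□
□■□■
t=1: □■■■
■■□■
■■■■
■■□□
■□□■
□■□■
t=2: □■■■
■■□■
■■■■
■■□□
□□□■
■□□■
t=3: □■■■
■■□■
■■■■
□■□□
■■□■
□□□■
t=4: □■■■
■■□■
■■■■
□■□□
■■■■
□■■□
t=5: □□■■
□□■■
■□■■
□■□□
■■■■
□■■□
t=6: □■□□
□□□■
■□■■
□■□□
■■■■
□■■□
t=7: □■□□
□□□■
□□■■
■□□□
□■■■
□■■□
t=8: □■□□
□□□■
□□■■
■□□■
□■□□
□■■■
t=9: ■□□□
■□□■
□□■■
■□□■
□■□□
□■■■
t=10: ■□■■
■□□□
□□■■
■□□■
□■□□
□■■■
t=11: ■□■■
□□□□
■■■■
□□□■
□■□□
□■■■
t=12: ■□■■
□□□□
■□■■
■■■■
□□□□
□■■■
t=13: ■□■■
■□□□
□■■■
□■■■
□□□□
□■■■
t=14: ■□■■
□□□□
■□■■
■■■■
□□□□
□■■■
t=15: ■□■■
□□□□
■□■■
■■■■
□□■□
□□□□
t=16: ■□■■
■□□□
□■■■
□■■■
□□■□
□□□□
t=17: □■□■
■■□□
□■■■
□■■■
□□■□
□□□□
t=18: □■□■
■□□□
■□□■
□□■■
□□■□
□□□□
t=19: □■□□
■□■■
■□□□
□□■■
□□■□
□□□□
t=20: □□□□
□■□■
■■□□
□□■■
□□■□
□□□□
t=21: □□□□
□■■■
■□■■
□□□■
□□■□
□□□□
t=22: □□□□
□■■■
■□■■
□□■■
□■□■
□□■□
t=23: ■■□□
■■■■
■□■■
□□■■
□■□■
□□■□

14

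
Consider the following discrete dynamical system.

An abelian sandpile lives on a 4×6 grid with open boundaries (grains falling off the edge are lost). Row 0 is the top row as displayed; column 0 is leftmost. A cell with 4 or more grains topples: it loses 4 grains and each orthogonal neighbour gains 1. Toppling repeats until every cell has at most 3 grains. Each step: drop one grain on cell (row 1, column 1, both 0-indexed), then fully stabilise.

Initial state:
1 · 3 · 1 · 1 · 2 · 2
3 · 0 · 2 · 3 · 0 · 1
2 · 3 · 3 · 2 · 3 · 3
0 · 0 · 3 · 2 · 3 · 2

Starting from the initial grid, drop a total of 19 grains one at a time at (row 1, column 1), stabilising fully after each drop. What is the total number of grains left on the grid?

46

gen 0: 1 · 3 · 1 · 1 · 2 · 2
3 · 0 · 2 · 3 · 0 · 1
2 · 3 · 3 · 2 · 3 · 3
0 · 0 · 3 · 2 · 3 · 2
gen 1: 1 · 3 · 1 · 1 · 2 · 2
3 · 1 · 2 · 3 · 0 · 1
2 · 3 · 3 · 2 · 3 · 3
0 · 0 · 3 · 2 · 3 · 2
gen 2: 1 · 3 · 1 · 1 · 2 · 2
3 · 2 · 2 · 3 · 0 · 1
2 · 3 · 3 · 2 · 3 · 3
0 · 0 · 3 · 2 · 3 · 2
gen 3: 1 · 3 · 1 · 1 · 2 · 2
3 · 3 · 2 · 3 · 0 · 1
2 · 3 · 3 · 2 · 3 · 3
0 · 0 · 3 · 2 · 3 · 2
gen 4: 3 · 1 · 3 · 2 · 2 · 2
2 · 0 · 2 · 1 · 2 · 2
0 · 3 · 3 · 2 · 2 · 1
1 · 2 · 1 · 1 · 2 · 0
gen 5: 3 · 1 · 3 · 2 · 2 · 2
2 · 1 · 2 · 1 · 2 · 2
0 · 3 · 3 · 2 · 2 · 1
1 · 2 · 1 · 1 · 2 · 0
gen 6: 3 · 1 · 3 · 2 · 2 · 2
2 · 2 · 2 · 1 · 2 · 2
0 · 3 · 3 · 2 · 2 · 1
1 · 2 · 1 · 1 · 2 · 0
gen 7: 3 · 1 · 3 · 2 · 2 · 2
2 · 3 · 2 · 1 · 2 · 2
0 · 3 · 3 · 2 · 2 · 1
1 · 2 · 1 · 1 · 2 · 0
gen 8: 3 · 3 · 0 · 3 · 2 · 2
3 · 2 · 1 · 2 · 2 · 2
1 · 1 · 1 · 3 · 2 · 1
1 · 3 · 2 · 1 · 2 · 0
gen 9: 3 · 3 · 0 · 3 · 2 · 2
3 · 3 · 1 · 2 · 2 · 2
1 · 1 · 1 · 3 · 2 · 1
1 · 3 · 2 · 1 · 2 · 0
gen 10: 1 · 1 · 1 · 3 · 2 · 2
1 · 2 · 2 · 2 · 2 · 2
2 · 2 · 1 · 3 · 2 · 1
1 · 3 · 2 · 1 · 2 · 0
gen 11: 1 · 1 · 1 · 3 · 2 · 2
1 · 3 · 2 · 2 · 2 · 2
2 · 2 · 1 · 3 · 2 · 1
1 · 3 · 2 · 1 · 2 · 0
gen 12: 1 · 2 · 1 · 3 · 2 · 2
2 · 0 · 3 · 2 · 2 · 2
2 · 3 · 1 · 3 · 2 · 1
1 · 3 · 2 · 1 · 2 · 0
gen 13: 1 · 2 · 1 · 3 · 2 · 2
2 · 1 · 3 · 2 · 2 · 2
2 · 3 · 1 · 3 · 2 · 1
1 · 3 · 2 · 1 · 2 · 0
gen 14: 1 · 2 · 1 · 3 · 2 · 2
2 · 2 · 3 · 2 · 2 · 2
2 · 3 · 1 · 3 · 2 · 1
1 · 3 · 2 · 1 · 2 · 0
gen 15: 1 · 2 · 1 · 3 · 2 · 2
2 · 3 · 3 · 2 · 2 · 2
2 · 3 · 1 · 3 · 2 · 1
1 · 3 · 2 · 1 · 2 · 0
gen 16: 1 · 3 · 2 · 3 · 2 · 2
3 · 2 · 0 · 3 · 2 · 2
3 · 1 · 3 · 3 · 2 · 1
2 · 0 · 3 · 1 · 2 · 0
gen 17: 1 · 3 · 2 · 3 · 2 · 2
3 · 3 · 0 · 3 · 2 · 2
3 · 1 · 3 · 3 · 2 · 1
2 · 0 · 3 · 1 · 2 · 0
gen 18: 3 · 0 · 3 · 3 · 2 · 2
1 · 2 · 1 · 3 · 2 · 2
0 · 3 · 3 · 3 · 2 · 1
3 · 0 · 3 · 1 · 2 · 0
gen 19: 3 · 0 · 3 · 3 · 2 · 2
1 · 3 · 1 · 3 · 2 · 2
0 · 3 · 3 · 3 · 2 · 1
3 · 0 · 3 · 1 · 2 · 0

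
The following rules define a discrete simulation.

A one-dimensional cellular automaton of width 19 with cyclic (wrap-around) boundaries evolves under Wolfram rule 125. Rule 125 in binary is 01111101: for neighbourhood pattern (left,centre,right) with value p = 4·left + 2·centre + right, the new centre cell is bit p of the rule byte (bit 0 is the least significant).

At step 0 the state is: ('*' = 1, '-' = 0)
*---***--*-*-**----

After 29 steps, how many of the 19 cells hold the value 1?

gen 0: *---***--*-*-**----
gen 1: ***-*-**-*********-
gen 2: *-********-------**
gen 3: ***------*******-*-
gen 4: *-******-*-----****
gen 5: ***----*******-*---
gen 6: *-****-*-----*****-
gen 7: ***--*******-*---**
gen 8: --**-*-----*****-*-
gen 9: *-********-*---****
gen 10: ***------*****-*---
gen 11: *-******-*---*****-
gen 12: ***----*****-*---**
gen 13: --****-*---*****-*-
gen 14: *-*--*****-*---****
gen 15: ****-*---*****-*---
gen 16: *--*****-*---*****-
gen 17: **-*---*****-*---**
gen 18: -*****-*---*****-*-
gen 19: -*---*****-*---****
gen 20: ****-*---*****-*--*
gen 21: ---*****-*---****-*
gen 22: **-*---*****-*--***
gen 23: -*****-*---****-*--
gen 24: -*---*****-*--*****
gen 25: ****-*---****-*---*
gen 26: ---*****-*--*****-*
gen 27: **-*---****-*---***
gen 28: -*****-*--*****-*--
gen 29: -*---****-*---*****

11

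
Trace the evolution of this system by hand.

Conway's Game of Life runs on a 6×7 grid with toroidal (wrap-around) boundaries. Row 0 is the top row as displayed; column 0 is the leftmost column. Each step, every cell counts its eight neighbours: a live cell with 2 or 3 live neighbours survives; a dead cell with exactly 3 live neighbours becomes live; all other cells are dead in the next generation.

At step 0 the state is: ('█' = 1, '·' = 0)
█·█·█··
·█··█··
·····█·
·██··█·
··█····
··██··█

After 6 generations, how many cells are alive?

5

k=0  █·█·█··
·█··█··
·····█·
·██··█·
··█····
··██··█
k=1  █·█·██·
·█·███·
·██·██·
·██····
·······
··█····
k=2  ··█··██
█······
█····█·
·███···
·██····
·█·█···
k=3  ███···█
██···█·
█·█···█
█··█···
█······
██·█···
k=4  ·······
·····█·
··█····
█······
█·█···█
·······
k=5  ·······
·······
·······
█·····█
██····█
·······
k=6  ·······
·······
·······
·█····█
·█····█
█······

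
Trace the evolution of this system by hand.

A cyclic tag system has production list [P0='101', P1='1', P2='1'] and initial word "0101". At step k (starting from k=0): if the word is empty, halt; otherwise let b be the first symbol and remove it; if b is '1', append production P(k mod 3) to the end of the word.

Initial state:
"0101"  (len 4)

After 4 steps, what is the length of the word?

4

0) "0101"  (len 4)
1) "101"  (len 3)
2) "011"  (len 3)
3) "11"  (len 2)
4) "1101"  (len 4)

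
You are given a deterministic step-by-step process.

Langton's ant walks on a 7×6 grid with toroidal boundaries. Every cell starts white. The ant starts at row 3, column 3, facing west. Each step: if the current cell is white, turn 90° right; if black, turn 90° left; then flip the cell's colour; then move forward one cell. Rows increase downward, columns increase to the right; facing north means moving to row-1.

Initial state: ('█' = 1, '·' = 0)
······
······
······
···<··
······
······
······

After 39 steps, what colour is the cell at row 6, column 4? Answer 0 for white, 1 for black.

1

[0] ······
······
······
···<··
······
······
······
[1] ······
······
···^··
···█··
······
······
······
[2] ······
······
···█>·
···█··
······
······
······
[3] ······
······
···██·
···█v·
······
······
······
[4] ······
······
···██·
···<█·
······
······
······
[5] ······
······
···██·
····█·
···v··
······
······
[6] ······
······
···██·
····█·
··<█··
······
······
[7] ······
······
···██·
··^·█·
··██··
······
······
[8] ······
······
···██·
··█>█·
··██··
······
······
[9] ······
······
···██·
··███·
··█v··
······
······
[10] ······
······
···██·
··███·
··█·>·
······
······
[11] ······
······
···██·
··███·
··█·█·
····v·
······
[12] ······
······
···██·
··███·
··█·█·
···<█·
······
[13] ······
······
···██·
··███·
··█^█·
···██·
······
[14] ······
······
···██·
··███·
··██>·
···██·
······
[15] ······
······
···██·
··██^·
··██··
···██·
······
[16] ······
······
···██·
··█<··
··██··
···██·
······
[17] ······
······
···██·
··█···
··█v··
···██·
······
[18] ······
······
···██·
··█···
··█·>·
···██·
······
[19] ······
······
···██·
··█···
··█·█·
···█v·
······
[20] ······
······
···██·
··█···
··█·█·
···█·>
······
[21] ······
······
···██·
··█···
··█·█·
···█·█
·····v
[22] ······
······
···██·
··█···
··█·█·
···█·█
····<█
[23] ······
······
···██·
··█···
··█·█·
···█^█
····██
[24] ······
······
···██·
··█···
··█·█·
···██>
····██
[25] ······
······
···██·
··█···
··█·█^
···██·
····██
[26] ······
······
···██·
··█···
>·█·██
···██·
····██
[27] ······
······
···██·
··█···
█·█·██
v··██·
····██
[28] ······
······
···██·
··█···
█·█·██
█··██<
····██
[29] ······
······
···██·
··█···
█·█·█^
█··███
····██
[30] ······
······
···██·
··█···
█·█·<·
█··███
····██
[31] ······
······
···██·
··█···
█·█···
█··█v█
····██
[32] ······
······
···██·
··█···
█·█···
█··█·>
····██
[33] ······
······
···██·
··█···
█·█··^
█··█··
····██
[34] ······
······
···██·
··█···
>·█··█
█··█··
····██
[35] ······
······
···██·
^·█···
··█··█
█··█··
····██
[36] ······
······
···██·
█>█···
··█··█
█··█··
····██
[37] ······
······
···██·
███···
·v█··█
█··█··
····██
[38] ······
······
···██·
███···
<██··█
█··█··
····██
[39] ······
······
···██·
^██···
███··█
█··█··
····██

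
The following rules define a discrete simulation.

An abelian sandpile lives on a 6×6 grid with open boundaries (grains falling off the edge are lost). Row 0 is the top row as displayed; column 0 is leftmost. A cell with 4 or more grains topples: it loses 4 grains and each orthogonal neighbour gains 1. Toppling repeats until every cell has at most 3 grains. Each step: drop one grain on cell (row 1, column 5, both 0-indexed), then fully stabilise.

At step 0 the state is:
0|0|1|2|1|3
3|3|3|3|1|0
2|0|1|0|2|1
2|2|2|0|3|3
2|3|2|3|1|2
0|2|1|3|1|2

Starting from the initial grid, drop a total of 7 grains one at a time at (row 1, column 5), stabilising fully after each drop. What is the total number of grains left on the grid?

k=0  0|0|1|2|1|3
3|3|3|3|1|0
2|0|1|0|2|1
2|2|2|0|3|3
2|3|2|3|1|2
0|2|1|3|1|2
k=1  0|0|1|2|1|3
3|3|3|3|1|1
2|0|1|0|2|1
2|2|2|0|3|3
2|3|2|3|1|2
0|2|1|3|1|2
k=2  0|0|1|2|1|3
3|3|3|3|1|2
2|0|1|0|2|1
2|2|2|0|3|3
2|3|2|3|1|2
0|2|1|3|1|2
k=3  0|0|1|2|1|3
3|3|3|3|1|3
2|0|1|0|2|1
2|2|2|0|3|3
2|3|2|3|1|2
0|2|1|3|1|2
k=4  0|0|1|2|2|0
3|3|3|3|2|1
2|0|1|0|2|2
2|2|2|0|3|3
2|3|2|3|1|2
0|2|1|3|1|2
k=5  0|0|1|2|2|0
3|3|3|3|2|2
2|0|1|0|2|2
2|2|2|0|3|3
2|3|2|3|1|2
0|2|1|3|1|2
k=6  0|0|1|2|2|0
3|3|3|3|2|3
2|0|1|0|2|2
2|2|2|0|3|3
2|3|2|3|1|2
0|2|1|3|1|2
k=7  0|0|1|2|2|1
3|3|3|3|3|0
2|0|1|0|2|3
2|2|2|0|3|3
2|3|2|3|1|2
0|2|1|3|1|2

63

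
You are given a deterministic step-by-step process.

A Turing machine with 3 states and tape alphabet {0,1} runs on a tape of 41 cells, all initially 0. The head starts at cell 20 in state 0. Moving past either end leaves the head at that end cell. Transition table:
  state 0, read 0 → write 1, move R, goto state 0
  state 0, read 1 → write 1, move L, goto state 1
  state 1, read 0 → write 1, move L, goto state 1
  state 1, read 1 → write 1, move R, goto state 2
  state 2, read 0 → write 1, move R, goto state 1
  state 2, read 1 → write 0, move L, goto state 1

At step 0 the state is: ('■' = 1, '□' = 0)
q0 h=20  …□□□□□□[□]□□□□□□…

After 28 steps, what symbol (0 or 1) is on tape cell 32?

step 0: q0 h=20  …□□□□□□[□]□□□□□□…
step 1: q0 h=21  …□□□□□■[□]□□□□□□…
step 2: q0 h=22  …□□□□■■[□]□□□□□□…
step 3: q0 h=23  …□□□■■■[□]□□□□□□…
step 4: q0 h=24  …□□■■■■[□]□□□□□□…
step 5: q0 h=25  …□■■■■■[□]□□□□□□…
step 6: q0 h=26  …■■■■■■[□]□□□□□□…
step 7: q0 h=27  …■■■■■■[□]□□□□□□…
step 8: q0 h=28  …■■■■■■[□]□□□□□□…
step 9: q0 h=29  …■■■■■■[□]□□□□□□…
step 10: q0 h=30  …■■■■■■[□]□□□□□□…
step 11: q0 h=31  …■■■■■■[□]□□□□□□…
step 12: q0 h=32  …■■■■■■[□]□□□□□□…
step 13: q0 h=33  …■■■■■■[□]□□□□□□…
step 14: q0 h=34  …■■■■■■[□]□□□□□□|
step 15: q0 h=35  …■■■■■■[□]□□□□□|
step 16: q0 h=36  …■■■■■■[□]□□□□|
step 17: q0 h=37  …■■■■■■[□]□□□|
step 18: q0 h=38  …■■■■■■[□]□□|
step 19: q0 h=39  …■■■■■■[□]□|
step 20: q0 h=40  …■■■■■■[□]|
step 21: q0 h=40  …■■■■■■[■]|
step 22: q1 h=39  …■■■■■■[■]■|
step 23: q2 h=40  …■■■■■■[■]|
step 24: q1 h=39  …■■■■■■[■]□|
step 25: q2 h=40  …■■■■■■[□]|
step 26: q1 h=40  …■■■■■■[■]|
step 27: q2 h=40  …■■■■■■[■]|
step 28: q1 h=39  …■■■■■■[■]□|

1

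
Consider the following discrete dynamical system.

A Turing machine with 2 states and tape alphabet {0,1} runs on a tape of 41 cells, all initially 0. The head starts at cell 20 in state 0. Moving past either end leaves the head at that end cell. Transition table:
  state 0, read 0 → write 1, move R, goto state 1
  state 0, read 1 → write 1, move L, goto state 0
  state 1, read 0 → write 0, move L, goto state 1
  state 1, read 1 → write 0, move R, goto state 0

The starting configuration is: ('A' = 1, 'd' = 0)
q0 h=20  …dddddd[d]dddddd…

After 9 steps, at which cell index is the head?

23

[0] q0 h=20  …dddddd[d]dddddd…
[1] q1 h=21  …dddddA[d]dddddd…
[2] q1 h=20  …dddddd[A]dddddd…
[3] q0 h=21  …dddddd[d]dddddd…
[4] q1 h=22  …dddddA[d]dddddd…
[5] q1 h=21  …dddddd[A]dddddd…
[6] q0 h=22  …dddddd[d]dddddd…
[7] q1 h=23  …dddddA[d]dddddd…
[8] q1 h=22  …dddddd[A]dddddd…
[9] q0 h=23  …dddddd[d]dddddd…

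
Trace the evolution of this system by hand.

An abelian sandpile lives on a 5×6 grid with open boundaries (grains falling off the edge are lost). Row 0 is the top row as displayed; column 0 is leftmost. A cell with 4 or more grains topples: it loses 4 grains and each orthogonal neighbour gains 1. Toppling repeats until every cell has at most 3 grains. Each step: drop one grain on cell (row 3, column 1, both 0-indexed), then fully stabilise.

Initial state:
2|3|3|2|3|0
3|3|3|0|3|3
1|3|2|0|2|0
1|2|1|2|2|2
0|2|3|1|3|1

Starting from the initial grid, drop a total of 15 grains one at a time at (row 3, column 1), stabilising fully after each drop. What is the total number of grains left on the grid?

58

[0] 2|3|3|2|3|0
3|3|3|0|3|3
1|3|2|0|2|0
1|2|1|2|2|2
0|2|3|1|3|1
[1] 2|3|3|2|3|0
3|3|3|0|3|3
1|3|2|0|2|0
1|3|1|2|2|2
0|2|3|1|3|1
[2] 0|2|1|3|3|0
1|3|2|1|3|3
3|2|0|1|2|0
2|1|3|2|2|2
0|3|3|1|3|1
[3] 0|2|1|3|3|0
1|3|2|1|3|3
3|2|0|1|2|0
2|2|3|2|2|2
0|3|3|1|3|1
[4] 0|2|1|3|3|0
1|3|2|1|3|3
3|2|0|1|2|0
2|3|3|2|2|2
0|3|3|1|3|1
[5] 0|2|1|3|3|0
1|3|2|1|3|3
3|3|1|1|2|0
3|2|1|3|2|2
1|1|1|2|3|1
[6] 0|2|1|3|3|0
1|3|2|1|3|3
3|3|1|1|2|0
3|3|1|3|2|2
1|1|1|2|3|1
[7] 0|3|1|3|3|0
3|0|3|1|3|3
1|2|2|1|2|0
1|2|2|3|2|2
2|2|1|2|3|1
[8] 0|3|1|3|3|0
3|0|3|1|3|3
1|2|2|1|2|0
1|3|2|3|2|2
2|2|1|2|3|1
[9] 0|3|1|3|3|0
3|0|3|1|3|3
1|3|2|1|2|0
2|0|3|3|2|2
2|3|1|2|3|1
[10] 0|3|1|3|3|0
3|0|3|1|3|3
1|3|2|1|2|0
2|1|3|3|2|2
2|3|1|2|3|1
[11] 0|3|1|3|3|0
3|0|3|1|3|3
1|3|2|1|2|0
2|2|3|3|2|2
2|3|1|2|3|1
[12] 0|3|1|3|3|0
3|0|3|1|3|3
1|3|2|1|2|0
2|3|3|3|2|2
2|3|1|2|3|1
[13] 0|3|2|3|3|0
3|2|0|2|3|3
2|1|1|3|2|0
3|3|2|0|3|2
3|0|3|3|3|1
[14] 0|3|2|3|3|0
3|2|0|2|3|3
3|2|1|3|2|0
1|1|3|0|3|2
0|2|3|3|3|1
[15] 0|3|2|3|3|0
3|2|0|2|3|3
3|2|1|3|2|0
1|2|3|0|3|2
0|2|3|3|3|1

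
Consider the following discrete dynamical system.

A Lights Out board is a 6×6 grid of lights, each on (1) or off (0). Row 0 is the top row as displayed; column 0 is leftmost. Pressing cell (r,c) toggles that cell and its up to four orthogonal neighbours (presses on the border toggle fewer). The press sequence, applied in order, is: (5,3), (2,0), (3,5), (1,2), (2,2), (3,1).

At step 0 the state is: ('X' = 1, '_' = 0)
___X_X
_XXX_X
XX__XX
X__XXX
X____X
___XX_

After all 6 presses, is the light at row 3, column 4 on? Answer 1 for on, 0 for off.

0

step 0: ___X_X
_XXX_X
XX__XX
X__XXX
X____X
___XX_
step 1: ___X_X
_XXX_X
XX__XX
X__XXX
X__X_X
__X___
step 2: ___X_X
XXXX_X
____XX
___XXX
X__X_X
__X___
step 3: ___X_X
XXXX_X
____X_
___X__
X__X__
__X___
step 4: __XX_X
X____X
__X_X_
___X__
X__X__
__X___
step 5: __XX_X
X_X__X
_X_XX_
__XX__
X__X__
__X___
step 6: __XX_X
X_X__X
___XX_
XX_X__
XX_X__
__X___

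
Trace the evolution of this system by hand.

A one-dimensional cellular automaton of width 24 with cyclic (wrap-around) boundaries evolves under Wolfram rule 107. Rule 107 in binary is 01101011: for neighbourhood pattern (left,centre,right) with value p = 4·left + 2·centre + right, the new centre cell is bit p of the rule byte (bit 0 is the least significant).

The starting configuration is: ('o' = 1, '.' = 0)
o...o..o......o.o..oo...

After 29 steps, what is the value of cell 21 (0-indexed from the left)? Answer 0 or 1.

step 0: o...o..o......o.o..oo...
step 1: ..oo..o..ooooo.o..ooo.oo
step 2: .ooo.o..oo...oo..oo.oooo
step 3: oo.oo..ooo.oooo.ooooo..o
step 4: .oooo.oo.ooo..ooo...o.oo
step 5: oo..oooooo.o.oo.o.oo.ooo
step 6: .o.oo....oo.oooo.ooooo..
step 7: o.ooo.ooooooo..ooo...o.o
step 8: ooo.ooo.....o.oo.o.oo.oo
step 9: ..ooo.o.oooo.oooo.ooooo.
step 10: ooo.oo.oo..ooo..ooo...o.
step 11: o.ooooooo.oo.o.oo.o.oo.o
step 12: ooo.....ooooo.oooo.ooooo
step 13: ..o.ooooo...ooo..ooo....
step 14: oo.oo...o.ooo.o.oo.o.ooo
step 15: .oooo.oo.oo.oo.oooo.oo..
step 16: oo..oooooooooooo..oooo.o
step 17: .o.oo..........o.oo..ooo
step 18: o.ooo.ooooooooo.ooo.oo.o
step 19: ooo.ooo.......ooo.oooooo
step 20: ..ooo.o.ooooooo.ooo.....
step 21: ooo.oo.oo.....ooo.o.oooo
step 22: ..ooooooo.ooooo.oo.oo...
step 23: ooo.....ooo...ooooooo.oo
step 24: ..o.ooooo.o.ooo.....ooo.
step 25: oo.oo...oo.oo.o.ooooo.o.
step 26: ooooo.oooooooo.oo...oo.o
step 27: ....ooo......oooo.oooooo
step 28: .oooo.o.oooooo..ooo....o
step 29: oo..oo.oo....o.oo.o.ooo.

1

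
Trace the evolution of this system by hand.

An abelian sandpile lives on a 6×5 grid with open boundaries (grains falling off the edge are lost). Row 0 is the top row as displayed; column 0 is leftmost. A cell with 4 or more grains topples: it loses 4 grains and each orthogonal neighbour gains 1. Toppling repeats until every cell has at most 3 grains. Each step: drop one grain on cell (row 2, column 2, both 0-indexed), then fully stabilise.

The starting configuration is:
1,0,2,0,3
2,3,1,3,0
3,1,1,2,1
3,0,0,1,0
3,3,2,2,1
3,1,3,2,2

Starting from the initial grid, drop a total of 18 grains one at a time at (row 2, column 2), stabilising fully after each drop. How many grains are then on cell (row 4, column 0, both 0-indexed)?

[0] 1,0,2,0,3
2,3,1,3,0
3,1,1,2,1
3,0,0,1,0
3,3,2,2,1
3,1,3,2,2
[1] 1,0,2,0,3
2,3,1,3,0
3,1,2,2,1
3,0,0,1,0
3,3,2,2,1
3,1,3,2,2
[2] 1,0,2,0,3
2,3,1,3,0
3,1,3,2,1
3,0,0,1,0
3,3,2,2,1
3,1,3,2,2
[3] 1,0,2,0,3
2,3,2,3,0
3,2,0,3,1
3,0,1,1,0
3,3,2,2,1
3,1,3,2,2
[4] 1,0,2,0,3
2,3,2,3,0
3,2,1,3,1
3,0,1,1,0
3,3,2,2,1
3,1,3,2,2
[5] 1,0,2,0,3
2,3,2,3,0
3,2,2,3,1
3,0,1,1,0
3,3,2,2,1
3,1,3,2,2
[6] 1,0,2,0,3
2,3,2,3,0
3,2,3,3,1
3,0,1,1,0
3,3,2,2,1
3,1,3,2,2
[7] 2,1,3,1,3
0,2,1,1,1
2,1,3,1,2
1,3,2,2,0
2,0,3,2,1
0,3,3,2,2
[8] 2,1,3,1,3
0,2,2,1,1
2,2,0,2,2
1,3,3,2,0
2,0,3,2,1
0,3,3,2,2
[9] 2,1,3,1,3
0,2,2,1,1
2,2,1,2,2
1,3,3,2,0
2,0,3,2,1
0,3,3,2,2
[10] 2,1,3,1,3
0,2,2,1,1
2,2,2,2,2
1,3,3,2,0
2,0,3,2,1
0,3,3,2,2
[11] 2,1,3,1,3
0,2,2,1,1
2,2,3,2,2
1,3,3,2,0
2,0,3,2,1
0,3,3,2,2
[12] 2,1,3,1,3
0,3,3,1,1
3,0,2,3,2
2,1,2,3,0
2,3,1,3,1
1,0,1,3,2
[13] 2,1,3,1,3
0,3,3,1,1
3,0,3,3,2
2,1,2,3,0
2,3,1,3,1
1,0,1,3,2
[14] 2,3,0,2,3
1,0,2,3,1
3,2,3,1,3
2,2,0,2,1
2,3,3,1,2
1,0,2,0,3
[15] 2,3,0,2,3
1,0,3,3,1
3,3,0,2,3
2,2,1,2,1
2,3,3,1,2
1,0,2,0,3
[16] 2,3,0,2,3
1,0,3,3,1
3,3,1,2,3
2,2,1,2,1
2,3,3,1,2
1,0,2,0,3
[17] 2,3,0,2,3
1,0,3,3,1
3,3,2,2,3
2,2,1,2,1
2,3,3,1,2
1,0,2,0,3
[18] 2,3,0,2,3
1,0,3,3,1
3,3,3,2,3
2,2,1,2,1
2,3,3,1,2
1,0,2,0,3

2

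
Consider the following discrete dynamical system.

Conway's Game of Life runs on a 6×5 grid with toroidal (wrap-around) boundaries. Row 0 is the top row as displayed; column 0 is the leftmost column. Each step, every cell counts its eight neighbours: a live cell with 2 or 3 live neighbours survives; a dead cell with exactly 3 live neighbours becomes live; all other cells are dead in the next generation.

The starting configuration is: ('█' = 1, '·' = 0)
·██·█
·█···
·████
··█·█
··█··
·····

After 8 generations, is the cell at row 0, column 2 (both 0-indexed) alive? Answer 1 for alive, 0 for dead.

0) ·██·█
·█···
·████
··█·█
··█··
·····
1) ███··
····█
·█··█
█···█
···█·
·███·
2) █···█
··███
···██
█··██
██·█·
█··██
3) ·██··
··█··
·····
·█···
·█···
··██·
4) ·█···
·██··
·····
·····
·█···
···█·
5) ·█···
·██··
·····
·····
·····
··█··
6) ·█···
·██··
·····
·····
·····
·····
7) ·██··
·██··
·····
·····
·····
·····
8) ·██··
·██··
·····
·····
·····
·····

1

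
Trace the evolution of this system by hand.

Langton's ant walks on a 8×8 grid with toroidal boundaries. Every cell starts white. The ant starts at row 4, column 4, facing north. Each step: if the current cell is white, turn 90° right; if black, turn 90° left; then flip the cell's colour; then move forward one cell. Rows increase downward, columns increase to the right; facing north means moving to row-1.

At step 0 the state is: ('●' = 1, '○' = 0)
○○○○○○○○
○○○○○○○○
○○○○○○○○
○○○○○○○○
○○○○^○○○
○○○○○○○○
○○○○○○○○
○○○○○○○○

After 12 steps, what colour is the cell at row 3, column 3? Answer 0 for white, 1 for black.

1

0) ○○○○○○○○
○○○○○○○○
○○○○○○○○
○○○○○○○○
○○○○^○○○
○○○○○○○○
○○○○○○○○
○○○○○○○○
1) ○○○○○○○○
○○○○○○○○
○○○○○○○○
○○○○○○○○
○○○○●>○○
○○○○○○○○
○○○○○○○○
○○○○○○○○
2) ○○○○○○○○
○○○○○○○○
○○○○○○○○
○○○○○○○○
○○○○●●○○
○○○○○v○○
○○○○○○○○
○○○○○○○○
3) ○○○○○○○○
○○○○○○○○
○○○○○○○○
○○○○○○○○
○○○○●●○○
○○○○<●○○
○○○○○○○○
○○○○○○○○
4) ○○○○○○○○
○○○○○○○○
○○○○○○○○
○○○○○○○○
○○○○^●○○
○○○○●●○○
○○○○○○○○
○○○○○○○○
5) ○○○○○○○○
○○○○○○○○
○○○○○○○○
○○○○○○○○
○○○<○●○○
○○○○●●○○
○○○○○○○○
○○○○○○○○
6) ○○○○○○○○
○○○○○○○○
○○○○○○○○
○○○^○○○○
○○○●○●○○
○○○○●●○○
○○○○○○○○
○○○○○○○○
7) ○○○○○○○○
○○○○○○○○
○○○○○○○○
○○○●>○○○
○○○●○●○○
○○○○●●○○
○○○○○○○○
○○○○○○○○
8) ○○○○○○○○
○○○○○○○○
○○○○○○○○
○○○●●○○○
○○○●v●○○
○○○○●●○○
○○○○○○○○
○○○○○○○○
9) ○○○○○○○○
○○○○○○○○
○○○○○○○○
○○○●●○○○
○○○<●●○○
○○○○●●○○
○○○○○○○○
○○○○○○○○
10) ○○○○○○○○
○○○○○○○○
○○○○○○○○
○○○●●○○○
○○○○●●○○
○○○v●●○○
○○○○○○○○
○○○○○○○○
11) ○○○○○○○○
○○○○○○○○
○○○○○○○○
○○○●●○○○
○○○○●●○○
○○<●●●○○
○○○○○○○○
○○○○○○○○
12) ○○○○○○○○
○○○○○○○○
○○○○○○○○
○○○●●○○○
○○^○●●○○
○○●●●●○○
○○○○○○○○
○○○○○○○○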